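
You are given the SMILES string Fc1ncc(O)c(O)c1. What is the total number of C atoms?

Count every carbon token in the SMILES (each C, including those in ring-closure positions and inside branches).
Carbon count: 5.

5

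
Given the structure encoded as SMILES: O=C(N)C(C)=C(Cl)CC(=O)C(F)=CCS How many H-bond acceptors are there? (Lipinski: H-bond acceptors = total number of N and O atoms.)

N atoms: 1; O atoms: 2.
Lipinski HBA = 1 + 2 = 3.

3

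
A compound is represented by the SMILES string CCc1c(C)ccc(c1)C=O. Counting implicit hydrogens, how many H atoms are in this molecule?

Walk through each heavy atom and fill implicit hydrogens from standard valence (C 4, N 3, O 2, S 2, halogen 1); for lowercase aromatic atoms, an aromatic c carries 1 H when it has two neighbours and 0 H with three, and aromatic n carries 0 H:
  atom 1: C, bond orders sum to 1 (valence 4) → 3 H
  atom 2: C, bond orders sum to 2 (valence 4) → 2 H
  atom 3: aromatic c, 3 neighbours → 0 H
  atom 4: aromatic c, 3 neighbours → 0 H
  atom 5: C, bond orders sum to 1 (valence 4) → 3 H
  atom 6: aromatic c, 2 neighbours → 1 H
  atom 7: aromatic c, 2 neighbours → 1 H
  atom 8: aromatic c, 3 neighbours → 0 H
  atom 9: aromatic c, 2 neighbours → 1 H
  atom 10: C, bond orders sum to 3 (valence 4) → 1 H
  atom 11: O, bond orders sum to 2 (valence 2) → 0 H
Total hydrogens: 12.

12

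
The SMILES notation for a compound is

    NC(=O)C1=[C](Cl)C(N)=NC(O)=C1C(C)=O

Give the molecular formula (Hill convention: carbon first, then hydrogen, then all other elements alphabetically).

C8H8ClN3O3

Walk through each heavy atom and fill implicit hydrogens from standard valence (C 4, N 3, O 2, S 2, halogen 1):
  atom 1: N, bond orders sum to 1 (valence 3) → 2 H
  atom 2: C, bond orders sum to 4 (valence 4) → 0 H
  atom 3: O, bond orders sum to 2 (valence 2) → 0 H
  atom 4: C, bond orders sum to 4 (valence 4) → 0 H
  atom 5: C with explicit H count 0
  atom 6: Cl (halogen, monovalent) → 0 H
  atom 7: C, bond orders sum to 4 (valence 4) → 0 H
  atom 8: N, bond orders sum to 1 (valence 3) → 2 H
  atom 9: N, bond orders sum to 3 (valence 3) → 0 H
  atom 10: C, bond orders sum to 4 (valence 4) → 0 H
  atom 11: O, bond orders sum to 1 (valence 2) → 1 H
  atom 12: C, bond orders sum to 4 (valence 4) → 0 H
  atom 13: C, bond orders sum to 4 (valence 4) → 0 H
  atom 14: C, bond orders sum to 1 (valence 4) → 3 H
  atom 15: O, bond orders sum to 2 (valence 2) → 0 H
Totals → C:8, H:8, Cl:1, N:3, O:3.
In Hill order: C8H8ClN3O3.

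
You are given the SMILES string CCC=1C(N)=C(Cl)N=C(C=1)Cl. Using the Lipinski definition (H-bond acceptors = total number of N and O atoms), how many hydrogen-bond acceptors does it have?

N atoms: 2; O atoms: 0.
Lipinski HBA = 2 + 0 = 2.

2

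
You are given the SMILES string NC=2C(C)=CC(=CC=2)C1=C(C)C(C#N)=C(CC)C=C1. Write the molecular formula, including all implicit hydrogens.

Walk through each heavy atom and fill implicit hydrogens from standard valence (C 4, N 3, O 2, S 2, halogen 1):
  atom 1: N, bond orders sum to 1 (valence 3) → 2 H
  atom 2: C, bond orders sum to 4 (valence 4) → 0 H
  atom 3: C, bond orders sum to 4 (valence 4) → 0 H
  atom 4: C, bond orders sum to 1 (valence 4) → 3 H
  atom 5: C, bond orders sum to 3 (valence 4) → 1 H
  atom 6: C, bond orders sum to 4 (valence 4) → 0 H
  atom 7: C, bond orders sum to 3 (valence 4) → 1 H
  atom 8: C, bond orders sum to 3 (valence 4) → 1 H
  atom 9: C, bond orders sum to 4 (valence 4) → 0 H
  atom 10: C, bond orders sum to 4 (valence 4) → 0 H
  atom 11: C, bond orders sum to 1 (valence 4) → 3 H
  atom 12: C, bond orders sum to 4 (valence 4) → 0 H
  atom 13: C, bond orders sum to 4 (valence 4) → 0 H
  atom 14: N, bond orders sum to 3 (valence 3) → 0 H
  atom 15: C, bond orders sum to 4 (valence 4) → 0 H
  atom 16: C, bond orders sum to 2 (valence 4) → 2 H
  atom 17: C, bond orders sum to 1 (valence 4) → 3 H
  atom 18: C, bond orders sum to 3 (valence 4) → 1 H
  atom 19: C, bond orders sum to 3 (valence 4) → 1 H
Totals → C:17, H:18, N:2.

C17H18N2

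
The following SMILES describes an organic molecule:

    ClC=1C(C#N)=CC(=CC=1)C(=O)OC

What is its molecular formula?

C9H6ClNO2

Walk through each heavy atom and fill implicit hydrogens from standard valence (C 4, N 3, O 2, S 2, halogen 1):
  atom 1: Cl (halogen, monovalent) → 0 H
  atom 2: C, bond orders sum to 4 (valence 4) → 0 H
  atom 3: C, bond orders sum to 4 (valence 4) → 0 H
  atom 4: C, bond orders sum to 4 (valence 4) → 0 H
  atom 5: N, bond orders sum to 3 (valence 3) → 0 H
  atom 6: C, bond orders sum to 3 (valence 4) → 1 H
  atom 7: C, bond orders sum to 4 (valence 4) → 0 H
  atom 8: C, bond orders sum to 3 (valence 4) → 1 H
  atom 9: C, bond orders sum to 3 (valence 4) → 1 H
  atom 10: C, bond orders sum to 4 (valence 4) → 0 H
  atom 11: O, bond orders sum to 2 (valence 2) → 0 H
  atom 12: O, bond orders sum to 2 (valence 2) → 0 H
  atom 13: C, bond orders sum to 1 (valence 4) → 3 H
Totals → C:9, H:6, Cl:1, N:1, O:2.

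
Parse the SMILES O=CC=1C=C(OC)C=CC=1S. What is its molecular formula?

C8H8O2S

Walk through each heavy atom and fill implicit hydrogens from standard valence (C 4, N 3, O 2, S 2, halogen 1):
  atom 1: O, bond orders sum to 2 (valence 2) → 0 H
  atom 2: C, bond orders sum to 3 (valence 4) → 1 H
  atom 3: C, bond orders sum to 4 (valence 4) → 0 H
  atom 4: C, bond orders sum to 3 (valence 4) → 1 H
  atom 5: C, bond orders sum to 4 (valence 4) → 0 H
  atom 6: O, bond orders sum to 2 (valence 2) → 0 H
  atom 7: C, bond orders sum to 1 (valence 4) → 3 H
  atom 8: C, bond orders sum to 3 (valence 4) → 1 H
  atom 9: C, bond orders sum to 3 (valence 4) → 1 H
  atom 10: C, bond orders sum to 4 (valence 4) → 0 H
  atom 11: S, bond orders sum to 1 (valence 2) → 1 H
Totals → C:8, H:8, O:2, S:1.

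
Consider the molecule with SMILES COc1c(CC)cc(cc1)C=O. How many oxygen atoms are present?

2

Scan the SMILES for O atoms (remember two-letter symbols like Cl and Br are single atoms).
Oxygen count: 2.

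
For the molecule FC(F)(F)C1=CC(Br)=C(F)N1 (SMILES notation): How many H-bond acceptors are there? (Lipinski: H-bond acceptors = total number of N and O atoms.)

1

N atoms: 1; O atoms: 0.
Lipinski HBA = 1 + 0 = 1.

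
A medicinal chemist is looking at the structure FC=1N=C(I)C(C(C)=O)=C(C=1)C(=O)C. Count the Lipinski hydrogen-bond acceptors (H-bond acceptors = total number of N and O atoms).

N atoms: 1; O atoms: 2.
Lipinski HBA = 1 + 2 = 3.

3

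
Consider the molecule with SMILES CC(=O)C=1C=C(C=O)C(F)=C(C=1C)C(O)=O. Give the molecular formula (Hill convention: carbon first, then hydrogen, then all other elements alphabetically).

C11H9FO4

Walk through each heavy atom and fill implicit hydrogens from standard valence (C 4, N 3, O 2, S 2, halogen 1):
  atom 1: C, bond orders sum to 1 (valence 4) → 3 H
  atom 2: C, bond orders sum to 4 (valence 4) → 0 H
  atom 3: O, bond orders sum to 2 (valence 2) → 0 H
  atom 4: C, bond orders sum to 4 (valence 4) → 0 H
  atom 5: C, bond orders sum to 3 (valence 4) → 1 H
  atom 6: C, bond orders sum to 4 (valence 4) → 0 H
  atom 7: C, bond orders sum to 3 (valence 4) → 1 H
  atom 8: O, bond orders sum to 2 (valence 2) → 0 H
  atom 9: C, bond orders sum to 4 (valence 4) → 0 H
  atom 10: F (halogen, monovalent) → 0 H
  atom 11: C, bond orders sum to 4 (valence 4) → 0 H
  atom 12: C, bond orders sum to 4 (valence 4) → 0 H
  atom 13: C, bond orders sum to 1 (valence 4) → 3 H
  atom 14: C, bond orders sum to 4 (valence 4) → 0 H
  atom 15: O, bond orders sum to 1 (valence 2) → 1 H
  atom 16: O, bond orders sum to 2 (valence 2) → 0 H
Totals → C:11, H:9, F:1, O:4.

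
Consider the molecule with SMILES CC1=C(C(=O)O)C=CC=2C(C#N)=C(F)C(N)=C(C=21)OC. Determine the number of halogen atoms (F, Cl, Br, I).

1

Halogen atoms appear at heavy-atom position 14 (1×F).
Other groups present: 1 carboxylic acid, 1 ether, 1 nitrile, 1 primary amine.
Halogen count: 1.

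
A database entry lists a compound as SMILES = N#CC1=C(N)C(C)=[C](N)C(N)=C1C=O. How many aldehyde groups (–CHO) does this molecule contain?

1

The aldehyde motif appears at heavy-atom position 13 in the SMILES.
Other groups present: 1 nitrile, 3 primary amine.
Aldehyde count: 1.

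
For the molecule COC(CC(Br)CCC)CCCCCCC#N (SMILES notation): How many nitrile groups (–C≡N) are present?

1

The nitrile motif appears at heavy-atom position 16 in the SMILES.
Other groups present: 1 ether.
Nitrile count: 1.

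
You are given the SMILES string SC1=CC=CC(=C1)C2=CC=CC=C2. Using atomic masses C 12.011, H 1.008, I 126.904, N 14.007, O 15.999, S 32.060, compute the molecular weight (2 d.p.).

186.27 g/mol

First, the molecular formula is C12H10S (counting implicit H from valence).
  C: 12 × 12.011 = 144.132
  H: 10 × 1.008 = 10.080
  S: 1 × 32.060 = 32.060
Sum: 12×12.011 + 10×1.008 + 1×32.060 = 186.272 → 186.27 g/mol.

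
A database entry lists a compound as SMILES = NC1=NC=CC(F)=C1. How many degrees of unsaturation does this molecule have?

4

Molecular formula: C5H5FN2.
DoU = (2C + 2 + N − H − X) / 2, where X is the halogen count and O/S are ignored.
    = (2·5 + 2 + 2 − 5 − 1) / 2 = 8 / 2 = 4.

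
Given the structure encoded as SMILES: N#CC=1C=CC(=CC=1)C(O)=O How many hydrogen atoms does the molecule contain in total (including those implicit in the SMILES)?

Walk through each heavy atom and fill implicit hydrogens from standard valence (C 4, N 3, O 2, S 2, halogen 1):
  atom 1: N, bond orders sum to 3 (valence 3) → 0 H
  atom 2: C, bond orders sum to 4 (valence 4) → 0 H
  atom 3: C, bond orders sum to 4 (valence 4) → 0 H
  atom 4: C, bond orders sum to 3 (valence 4) → 1 H
  atom 5: C, bond orders sum to 3 (valence 4) → 1 H
  atom 6: C, bond orders sum to 4 (valence 4) → 0 H
  atom 7: C, bond orders sum to 3 (valence 4) → 1 H
  atom 8: C, bond orders sum to 3 (valence 4) → 1 H
  atom 9: C, bond orders sum to 4 (valence 4) → 0 H
  atom 10: O, bond orders sum to 1 (valence 2) → 1 H
  atom 11: O, bond orders sum to 2 (valence 2) → 0 H
Total hydrogens: 5.

5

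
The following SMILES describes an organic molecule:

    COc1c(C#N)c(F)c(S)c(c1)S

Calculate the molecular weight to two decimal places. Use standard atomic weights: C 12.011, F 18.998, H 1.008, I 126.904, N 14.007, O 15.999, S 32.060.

First, the molecular formula is C8H6FNOS2 (counting implicit H from valence).
  C: 8 × 12.011 = 96.088
  F: 1 × 18.998 = 18.998
  H: 6 × 1.008 = 6.048
  N: 1 × 14.007 = 14.007
  O: 1 × 15.999 = 15.999
  S: 2 × 32.060 = 64.120
Sum: 8×12.011 + 1×18.998 + 6×1.008 + 1×14.007 + 1×15.999 + 2×32.060 = 215.260 → 215.26 g/mol.

215.26 g/mol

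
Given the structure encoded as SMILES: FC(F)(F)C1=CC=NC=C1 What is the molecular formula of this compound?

Walk through each heavy atom and fill implicit hydrogens from standard valence (C 4, N 3, O 2, S 2, halogen 1):
  atom 1: F (halogen, monovalent) → 0 H
  atom 2: C, bond orders sum to 4 (valence 4) → 0 H
  atom 3: F (halogen, monovalent) → 0 H
  atom 4: F (halogen, monovalent) → 0 H
  atom 5: C, bond orders sum to 4 (valence 4) → 0 H
  atom 6: C, bond orders sum to 3 (valence 4) → 1 H
  atom 7: C, bond orders sum to 3 (valence 4) → 1 H
  atom 8: N, bond orders sum to 3 (valence 3) → 0 H
  atom 9: C, bond orders sum to 3 (valence 4) → 1 H
  atom 10: C, bond orders sum to 3 (valence 4) → 1 H
Totals → C:6, H:4, F:3, N:1.

C6H4F3N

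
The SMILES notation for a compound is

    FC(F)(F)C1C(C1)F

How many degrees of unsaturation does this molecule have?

1

Degree of unsaturation = (number of rings) + (number of π bonds).
Ring closures in the SMILES: 1.
π bonds: none → 0 DoU from unsaturation.
Total DoU = 1 + 0 = 1.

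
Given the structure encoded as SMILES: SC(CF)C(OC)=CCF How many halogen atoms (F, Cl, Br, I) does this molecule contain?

2

Halogen atoms appear at heavy-atom positions 4, 10 (2×F).
Other groups present: 1 alkene, 1 ether, 1 thiol.
Halogen count: 2.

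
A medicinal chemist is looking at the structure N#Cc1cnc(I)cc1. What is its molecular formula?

C6H3IN2

Walk through each heavy atom and fill implicit hydrogens from standard valence (C 4, N 3, O 2, S 2, halogen 1); for lowercase aromatic atoms, an aromatic c carries 1 H when it has two neighbours and 0 H with three, and aromatic n carries 0 H:
  atom 1: N, bond orders sum to 3 (valence 3) → 0 H
  atom 2: C, bond orders sum to 4 (valence 4) → 0 H
  atom 3: aromatic c, 3 neighbours → 0 H
  atom 4: aromatic c, 2 neighbours → 1 H
  atom 5: aromatic n, 2 neighbours → 0 H
  atom 6: aromatic c, 3 neighbours → 0 H
  atom 7: I (halogen, monovalent) → 0 H
  atom 8: aromatic c, 2 neighbours → 1 H
  atom 9: aromatic c, 2 neighbours → 1 H
Totals → C:6, H:3, I:1, N:2.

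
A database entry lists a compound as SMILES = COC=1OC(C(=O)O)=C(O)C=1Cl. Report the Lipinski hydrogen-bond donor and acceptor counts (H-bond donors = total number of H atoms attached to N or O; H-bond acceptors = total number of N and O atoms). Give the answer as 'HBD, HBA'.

2, 5

Donors: find every N or O and count the H atoms it carries.
  atom 2 (O): bond orders sum to 2 → 0 H
  atom 4 (O): bond orders sum to 2 → 0 H
  atom 7 (O): bond orders sum to 2 → 0 H
  atom 8 (O): bond orders sum to 1 → 1 H
  atom 10 (O): bond orders sum to 1 → 1 H
Lipinski HBD = 2.
Acceptors: N atoms = 0, O atoms = 5 → HBA = 5.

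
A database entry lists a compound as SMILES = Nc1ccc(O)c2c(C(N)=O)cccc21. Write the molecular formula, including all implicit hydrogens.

C11H10N2O2

Walk through each heavy atom and fill implicit hydrogens from standard valence (C 4, N 3, O 2, S 2, halogen 1); for lowercase aromatic atoms, an aromatic c carries 1 H when it has two neighbours and 0 H with three, and aromatic n carries 0 H:
  atom 1: N, bond orders sum to 1 (valence 3) → 2 H
  atom 2: aromatic c, 3 neighbours → 0 H
  atom 3: aromatic c, 2 neighbours → 1 H
  atom 4: aromatic c, 2 neighbours → 1 H
  atom 5: aromatic c, 3 neighbours → 0 H
  atom 6: O, bond orders sum to 1 (valence 2) → 1 H
  atom 7: aromatic c, 3 neighbours → 0 H
  atom 8: aromatic c, 3 neighbours → 0 H
  atom 9: C, bond orders sum to 4 (valence 4) → 0 H
  atom 10: N, bond orders sum to 1 (valence 3) → 2 H
  atom 11: O, bond orders sum to 2 (valence 2) → 0 H
  atom 12: aromatic c, 2 neighbours → 1 H
  atom 13: aromatic c, 2 neighbours → 1 H
  atom 14: aromatic c, 2 neighbours → 1 H
  atom 15: aromatic c, 3 neighbours → 0 H
Totals → C:11, H:10, N:2, O:2.
In Hill order: C11H10N2O2.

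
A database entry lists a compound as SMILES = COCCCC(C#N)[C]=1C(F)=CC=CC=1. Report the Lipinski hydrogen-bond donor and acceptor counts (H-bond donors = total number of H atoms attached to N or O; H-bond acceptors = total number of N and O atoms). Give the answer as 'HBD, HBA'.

Donors: find every N or O and count the H atoms it carries.
  atom 2 (O): bond orders sum to 2 → 0 H
  atom 8 (N): bond orders sum to 3 → 0 H
Lipinski HBD = 0.
Acceptors: N atoms = 1, O atoms = 1 → HBA = 2.

0, 2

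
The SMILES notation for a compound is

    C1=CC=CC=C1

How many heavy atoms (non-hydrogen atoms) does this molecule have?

6

Every atom symbol written in the SMILES (organic subset) is one heavy atom; implicit H are not written.
Heavy atoms by element → C:6.
Total: 6.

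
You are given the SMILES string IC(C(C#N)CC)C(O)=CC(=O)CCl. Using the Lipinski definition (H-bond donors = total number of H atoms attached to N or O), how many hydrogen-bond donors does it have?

Donors: find every N or O and count the H atoms it carries.
  atom 5 (N): bond orders sum to 3 → 0 H
  atom 9 (O): bond orders sum to 1 → 1 H
  atom 12 (O): bond orders sum to 2 → 0 H
Lipinski HBD = 1.

1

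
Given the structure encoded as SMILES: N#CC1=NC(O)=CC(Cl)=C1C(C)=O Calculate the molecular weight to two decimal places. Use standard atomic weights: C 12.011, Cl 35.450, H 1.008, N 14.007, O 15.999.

First, the molecular formula is C8H5ClN2O2 (counting implicit H from valence).
  C: 8 × 12.011 = 96.088
  Cl: 1 × 35.450 = 35.450
  H: 5 × 1.008 = 5.040
  N: 2 × 14.007 = 28.014
  O: 2 × 15.999 = 31.998
Sum: 8×12.011 + 1×35.450 + 5×1.008 + 2×14.007 + 2×15.999 = 196.590 → 196.59 g/mol.

196.59 g/mol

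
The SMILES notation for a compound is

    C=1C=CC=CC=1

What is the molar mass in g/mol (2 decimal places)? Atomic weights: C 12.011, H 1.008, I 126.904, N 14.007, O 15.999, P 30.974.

First, the molecular formula is C6H6 (counting implicit H from valence).
  C: 6 × 12.011 = 72.066
  H: 6 × 1.008 = 6.048
Sum: 6×12.011 + 6×1.008 = 78.114 → 78.11 g/mol.

78.11 g/mol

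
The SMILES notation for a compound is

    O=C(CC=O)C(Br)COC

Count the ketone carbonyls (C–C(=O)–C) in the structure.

1

The ketone motif appears at heavy-atom position 2 in the SMILES.
Other groups present: 1 aldehyde, 1 ether.
Ketone count: 1.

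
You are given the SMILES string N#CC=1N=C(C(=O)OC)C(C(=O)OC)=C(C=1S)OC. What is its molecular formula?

Walk through each heavy atom and fill implicit hydrogens from standard valence (C 4, N 3, O 2, S 2, halogen 1):
  atom 1: N, bond orders sum to 3 (valence 3) → 0 H
  atom 2: C, bond orders sum to 4 (valence 4) → 0 H
  atom 3: C, bond orders sum to 4 (valence 4) → 0 H
  atom 4: N, bond orders sum to 3 (valence 3) → 0 H
  atom 5: C, bond orders sum to 4 (valence 4) → 0 H
  atom 6: C, bond orders sum to 4 (valence 4) → 0 H
  atom 7: O, bond orders sum to 2 (valence 2) → 0 H
  atom 8: O, bond orders sum to 2 (valence 2) → 0 H
  atom 9: C, bond orders sum to 1 (valence 4) → 3 H
  atom 10: C, bond orders sum to 4 (valence 4) → 0 H
  atom 11: C, bond orders sum to 4 (valence 4) → 0 H
  atom 12: O, bond orders sum to 2 (valence 2) → 0 H
  atom 13: O, bond orders sum to 2 (valence 2) → 0 H
  atom 14: C, bond orders sum to 1 (valence 4) → 3 H
  atom 15: C, bond orders sum to 4 (valence 4) → 0 H
  atom 16: C, bond orders sum to 4 (valence 4) → 0 H
  atom 17: S, bond orders sum to 1 (valence 2) → 1 H
  atom 18: O, bond orders sum to 2 (valence 2) → 0 H
  atom 19: C, bond orders sum to 1 (valence 4) → 3 H
Totals → C:11, H:10, N:2, O:5, S:1.

C11H10N2O5S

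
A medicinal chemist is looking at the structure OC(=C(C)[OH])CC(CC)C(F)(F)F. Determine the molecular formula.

C8H13F3O2

Walk through each heavy atom and fill implicit hydrogens from standard valence (C 4, N 3, O 2, S 2, halogen 1):
  atom 1: O, bond orders sum to 1 (valence 2) → 1 H
  atom 2: C, bond orders sum to 4 (valence 4) → 0 H
  atom 3: C, bond orders sum to 4 (valence 4) → 0 H
  atom 4: C, bond orders sum to 1 (valence 4) → 3 H
  atom 5: O with explicit H count 1
  atom 6: C, bond orders sum to 2 (valence 4) → 2 H
  atom 7: C, bond orders sum to 3 (valence 4) → 1 H
  atom 8: C, bond orders sum to 2 (valence 4) → 2 H
  atom 9: C, bond orders sum to 1 (valence 4) → 3 H
  atom 10: C, bond orders sum to 4 (valence 4) → 0 H
  atom 11: F (halogen, monovalent) → 0 H
  atom 12: F (halogen, monovalent) → 0 H
  atom 13: F (halogen, monovalent) → 0 H
Totals → C:8, H:13, F:3, O:2.
In Hill order: C8H13F3O2.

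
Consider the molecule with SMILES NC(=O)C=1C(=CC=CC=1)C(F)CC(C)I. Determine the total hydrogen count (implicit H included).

Walk through each heavy atom and fill implicit hydrogens from standard valence (C 4, N 3, O 2, S 2, halogen 1):
  atom 1: N, bond orders sum to 1 (valence 3) → 2 H
  atom 2: C, bond orders sum to 4 (valence 4) → 0 H
  atom 3: O, bond orders sum to 2 (valence 2) → 0 H
  atom 4: C, bond orders sum to 4 (valence 4) → 0 H
  atom 5: C, bond orders sum to 4 (valence 4) → 0 H
  atom 6: C, bond orders sum to 3 (valence 4) → 1 H
  atom 7: C, bond orders sum to 3 (valence 4) → 1 H
  atom 8: C, bond orders sum to 3 (valence 4) → 1 H
  atom 9: C, bond orders sum to 3 (valence 4) → 1 H
  atom 10: C, bond orders sum to 3 (valence 4) → 1 H
  atom 11: F (halogen, monovalent) → 0 H
  atom 12: C, bond orders sum to 2 (valence 4) → 2 H
  atom 13: C, bond orders sum to 3 (valence 4) → 1 H
  atom 14: C, bond orders sum to 1 (valence 4) → 3 H
  atom 15: I (halogen, monovalent) → 0 H
Total hydrogens: 13.

13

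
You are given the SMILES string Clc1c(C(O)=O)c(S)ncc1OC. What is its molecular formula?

Walk through each heavy atom and fill implicit hydrogens from standard valence (C 4, N 3, O 2, S 2, halogen 1); for lowercase aromatic atoms, an aromatic c carries 1 H when it has two neighbours and 0 H with three, and aromatic n carries 0 H:
  atom 1: Cl (halogen, monovalent) → 0 H
  atom 2: aromatic c, 3 neighbours → 0 H
  atom 3: aromatic c, 3 neighbours → 0 H
  atom 4: C, bond orders sum to 4 (valence 4) → 0 H
  atom 5: O, bond orders sum to 1 (valence 2) → 1 H
  atom 6: O, bond orders sum to 2 (valence 2) → 0 H
  atom 7: aromatic c, 3 neighbours → 0 H
  atom 8: S, bond orders sum to 1 (valence 2) → 1 H
  atom 9: aromatic n, 2 neighbours → 0 H
  atom 10: aromatic c, 2 neighbours → 1 H
  atom 11: aromatic c, 3 neighbours → 0 H
  atom 12: O, bond orders sum to 2 (valence 2) → 0 H
  atom 13: C, bond orders sum to 1 (valence 4) → 3 H
Totals → C:7, H:6, Cl:1, N:1, O:3, S:1.

C7H6ClNO3S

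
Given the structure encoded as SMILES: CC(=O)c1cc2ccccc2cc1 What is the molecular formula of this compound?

Walk through each heavy atom and fill implicit hydrogens from standard valence (C 4, N 3, O 2, S 2, halogen 1); for lowercase aromatic atoms, an aromatic c carries 1 H when it has two neighbours and 0 H with three, and aromatic n carries 0 H:
  atom 1: C, bond orders sum to 1 (valence 4) → 3 H
  atom 2: C, bond orders sum to 4 (valence 4) → 0 H
  atom 3: O, bond orders sum to 2 (valence 2) → 0 H
  atom 4: aromatic c, 3 neighbours → 0 H
  atom 5: aromatic c, 2 neighbours → 1 H
  atom 6: aromatic c, 3 neighbours → 0 H
  atom 7: aromatic c, 2 neighbours → 1 H
  atom 8: aromatic c, 2 neighbours → 1 H
  atom 9: aromatic c, 2 neighbours → 1 H
  atom 10: aromatic c, 2 neighbours → 1 H
  atom 11: aromatic c, 3 neighbours → 0 H
  atom 12: aromatic c, 2 neighbours → 1 H
  atom 13: aromatic c, 2 neighbours → 1 H
Totals → C:12, H:10, O:1.

C12H10O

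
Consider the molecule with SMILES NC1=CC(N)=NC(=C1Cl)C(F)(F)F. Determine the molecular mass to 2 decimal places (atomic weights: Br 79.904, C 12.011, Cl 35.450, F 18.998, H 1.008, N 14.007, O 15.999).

211.57 g/mol

First, the molecular formula is C6H5ClF3N3 (counting implicit H from valence).
  C: 6 × 12.011 = 72.066
  Cl: 1 × 35.450 = 35.450
  F: 3 × 18.998 = 56.994
  H: 5 × 1.008 = 5.040
  N: 3 × 14.007 = 42.021
Sum: 6×12.011 + 1×35.450 + 3×18.998 + 5×1.008 + 3×14.007 = 211.571 → 211.57 g/mol.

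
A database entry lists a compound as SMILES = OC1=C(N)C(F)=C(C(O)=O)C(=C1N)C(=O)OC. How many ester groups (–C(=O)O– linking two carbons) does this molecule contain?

1

The ester motif appears at heavy-atom position 14 in the SMILES.
Other groups present: 1 carboxylic acid, 1 hydroxyl, 2 primary amine.
Ester count: 1.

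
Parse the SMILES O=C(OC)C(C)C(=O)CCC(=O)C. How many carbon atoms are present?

9

Count every carbon token in the SMILES (each C, including those in ring-closure positions and inside branches).
Carbon count: 9.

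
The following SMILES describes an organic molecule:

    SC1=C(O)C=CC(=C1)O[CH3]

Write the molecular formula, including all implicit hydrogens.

Walk through each heavy atom and fill implicit hydrogens from standard valence (C 4, N 3, O 2, S 2, halogen 1):
  atom 1: S, bond orders sum to 1 (valence 2) → 1 H
  atom 2: C, bond orders sum to 4 (valence 4) → 0 H
  atom 3: C, bond orders sum to 4 (valence 4) → 0 H
  atom 4: O, bond orders sum to 1 (valence 2) → 1 H
  atom 5: C, bond orders sum to 3 (valence 4) → 1 H
  atom 6: C, bond orders sum to 3 (valence 4) → 1 H
  atom 7: C, bond orders sum to 4 (valence 4) → 0 H
  atom 8: C, bond orders sum to 3 (valence 4) → 1 H
  atom 9: O, bond orders sum to 2 (valence 2) → 0 H
  atom 10: C with explicit H count 3
Totals → C:7, H:8, O:2, S:1.
In Hill order: C7H8O2S.

C7H8O2S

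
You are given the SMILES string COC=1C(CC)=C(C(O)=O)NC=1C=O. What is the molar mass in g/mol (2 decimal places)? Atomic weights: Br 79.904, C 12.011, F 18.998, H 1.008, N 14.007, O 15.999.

197.19 g/mol

First, the molecular formula is C9H11NO4 (counting implicit H from valence).
  C: 9 × 12.011 = 108.099
  H: 11 × 1.008 = 11.088
  N: 1 × 14.007 = 14.007
  O: 4 × 15.999 = 63.996
Sum: 9×12.011 + 11×1.008 + 1×14.007 + 4×15.999 = 197.190 → 197.19 g/mol.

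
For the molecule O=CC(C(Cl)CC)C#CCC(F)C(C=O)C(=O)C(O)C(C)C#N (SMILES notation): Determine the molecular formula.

C16H19ClFNO4

Walk through each heavy atom and fill implicit hydrogens from standard valence (C 4, N 3, O 2, S 2, halogen 1):
  atom 1: O, bond orders sum to 2 (valence 2) → 0 H
  atom 2: C, bond orders sum to 3 (valence 4) → 1 H
  atom 3: C, bond orders sum to 3 (valence 4) → 1 H
  atom 4: C, bond orders sum to 3 (valence 4) → 1 H
  atom 5: Cl (halogen, monovalent) → 0 H
  atom 6: C, bond orders sum to 2 (valence 4) → 2 H
  atom 7: C, bond orders sum to 1 (valence 4) → 3 H
  atom 8: C, bond orders sum to 4 (valence 4) → 0 H
  atom 9: C, bond orders sum to 4 (valence 4) → 0 H
  atom 10: C, bond orders sum to 2 (valence 4) → 2 H
  atom 11: C, bond orders sum to 3 (valence 4) → 1 H
  atom 12: F (halogen, monovalent) → 0 H
  atom 13: C, bond orders sum to 3 (valence 4) → 1 H
  atom 14: C, bond orders sum to 3 (valence 4) → 1 H
  atom 15: O, bond orders sum to 2 (valence 2) → 0 H
  atom 16: C, bond orders sum to 4 (valence 4) → 0 H
  atom 17: O, bond orders sum to 2 (valence 2) → 0 H
  atom 18: C, bond orders sum to 3 (valence 4) → 1 H
  atom 19: O, bond orders sum to 1 (valence 2) → 1 H
  atom 20: C, bond orders sum to 3 (valence 4) → 1 H
  atom 21: C, bond orders sum to 1 (valence 4) → 3 H
  atom 22: C, bond orders sum to 4 (valence 4) → 0 H
  atom 23: N, bond orders sum to 3 (valence 3) → 0 H
Totals → C:16, H:19, Cl:1, F:1, N:1, O:4.
In Hill order: C16H19ClFNO4.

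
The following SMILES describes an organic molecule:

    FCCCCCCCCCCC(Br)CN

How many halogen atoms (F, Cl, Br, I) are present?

2

Halogen atoms appear at heavy-atom positions 1, 13 (1×Br, 1×F).
Other groups present: 1 primary amine.
Halogen count: 2.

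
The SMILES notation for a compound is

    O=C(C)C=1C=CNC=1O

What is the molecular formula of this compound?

Walk through each heavy atom and fill implicit hydrogens from standard valence (C 4, N 3, O 2, S 2, halogen 1):
  atom 1: O, bond orders sum to 2 (valence 2) → 0 H
  atom 2: C, bond orders sum to 4 (valence 4) → 0 H
  atom 3: C, bond orders sum to 1 (valence 4) → 3 H
  atom 4: C, bond orders sum to 4 (valence 4) → 0 H
  atom 5: C, bond orders sum to 3 (valence 4) → 1 H
  atom 6: C, bond orders sum to 3 (valence 4) → 1 H
  atom 7: N, bond orders sum to 2 (valence 3) → 1 H
  atom 8: C, bond orders sum to 4 (valence 4) → 0 H
  atom 9: O, bond orders sum to 1 (valence 2) → 1 H
Totals → C:6, H:7, N:1, O:2.
In Hill order: C6H7NO2.

C6H7NO2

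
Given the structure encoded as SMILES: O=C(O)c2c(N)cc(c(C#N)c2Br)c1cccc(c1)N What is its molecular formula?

Walk through each heavy atom and fill implicit hydrogens from standard valence (C 4, N 3, O 2, S 2, halogen 1); for lowercase aromatic atoms, an aromatic c carries 1 H when it has two neighbours and 0 H with three, and aromatic n carries 0 H:
  atom 1: O, bond orders sum to 2 (valence 2) → 0 H
  atom 2: C, bond orders sum to 4 (valence 4) → 0 H
  atom 3: O, bond orders sum to 1 (valence 2) → 1 H
  atom 4: aromatic c, 3 neighbours → 0 H
  atom 5: aromatic c, 3 neighbours → 0 H
  atom 6: N, bond orders sum to 1 (valence 3) → 2 H
  atom 7: aromatic c, 2 neighbours → 1 H
  atom 8: aromatic c, 3 neighbours → 0 H
  atom 9: aromatic c, 3 neighbours → 0 H
  atom 10: C, bond orders sum to 4 (valence 4) → 0 H
  atom 11: N, bond orders sum to 3 (valence 3) → 0 H
  atom 12: aromatic c, 3 neighbours → 0 H
  atom 13: Br (halogen, monovalent) → 0 H
  atom 14: aromatic c, 3 neighbours → 0 H
  atom 15: aromatic c, 2 neighbours → 1 H
  atom 16: aromatic c, 2 neighbours → 1 H
  atom 17: aromatic c, 2 neighbours → 1 H
  atom 18: aromatic c, 3 neighbours → 0 H
  atom 19: aromatic c, 2 neighbours → 1 H
  atom 20: N, bond orders sum to 1 (valence 3) → 2 H
Totals → C:14, H:10, Br:1, N:3, O:2.

C14H10BrN3O2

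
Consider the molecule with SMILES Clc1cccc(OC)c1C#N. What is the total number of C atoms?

8

Count every carbon token in the SMILES (each C, including those in ring-closure positions and inside branches).
Carbon count: 8.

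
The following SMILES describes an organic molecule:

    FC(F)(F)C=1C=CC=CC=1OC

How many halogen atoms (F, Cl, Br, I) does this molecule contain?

Halogen atoms appear at heavy-atom positions 1, 3, 4 (3×F).
Other groups present: 1 ether.
Halogen count: 3.

3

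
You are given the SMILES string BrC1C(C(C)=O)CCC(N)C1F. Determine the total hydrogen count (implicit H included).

13

Walk through each heavy atom and fill implicit hydrogens from standard valence (C 4, N 3, O 2, S 2, halogen 1):
  atom 1: Br (halogen, monovalent) → 0 H
  atom 2: C, bond orders sum to 3 (valence 4) → 1 H
  atom 3: C, bond orders sum to 3 (valence 4) → 1 H
  atom 4: C, bond orders sum to 4 (valence 4) → 0 H
  atom 5: C, bond orders sum to 1 (valence 4) → 3 H
  atom 6: O, bond orders sum to 2 (valence 2) → 0 H
  atom 7: C, bond orders sum to 2 (valence 4) → 2 H
  atom 8: C, bond orders sum to 2 (valence 4) → 2 H
  atom 9: C, bond orders sum to 3 (valence 4) → 1 H
  atom 10: N, bond orders sum to 1 (valence 3) → 2 H
  atom 11: C, bond orders sum to 3 (valence 4) → 1 H
  atom 12: F (halogen, monovalent) → 0 H
Total hydrogens: 13.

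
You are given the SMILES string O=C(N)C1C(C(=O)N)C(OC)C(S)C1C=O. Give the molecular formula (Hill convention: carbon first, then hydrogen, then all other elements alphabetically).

Walk through each heavy atom and fill implicit hydrogens from standard valence (C 4, N 3, O 2, S 2, halogen 1):
  atom 1: O, bond orders sum to 2 (valence 2) → 0 H
  atom 2: C, bond orders sum to 4 (valence 4) → 0 H
  atom 3: N, bond orders sum to 1 (valence 3) → 2 H
  atom 4: C, bond orders sum to 3 (valence 4) → 1 H
  atom 5: C, bond orders sum to 3 (valence 4) → 1 H
  atom 6: C, bond orders sum to 4 (valence 4) → 0 H
  atom 7: O, bond orders sum to 2 (valence 2) → 0 H
  atom 8: N, bond orders sum to 1 (valence 3) → 2 H
  atom 9: C, bond orders sum to 3 (valence 4) → 1 H
  atom 10: O, bond orders sum to 2 (valence 2) → 0 H
  atom 11: C, bond orders sum to 1 (valence 4) → 3 H
  atom 12: C, bond orders sum to 3 (valence 4) → 1 H
  atom 13: S, bond orders sum to 1 (valence 2) → 1 H
  atom 14: C, bond orders sum to 3 (valence 4) → 1 H
  atom 15: C, bond orders sum to 3 (valence 4) → 1 H
  atom 16: O, bond orders sum to 2 (valence 2) → 0 H
Totals → C:9, H:14, N:2, O:4, S:1.
In Hill order: C9H14N2O4S.

C9H14N2O4S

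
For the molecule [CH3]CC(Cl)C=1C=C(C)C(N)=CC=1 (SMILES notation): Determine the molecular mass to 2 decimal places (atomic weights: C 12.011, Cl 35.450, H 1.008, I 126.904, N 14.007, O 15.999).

183.68 g/mol

First, the molecular formula is C10H14ClN (counting implicit H from valence).
  C: 10 × 12.011 = 120.110
  Cl: 1 × 35.450 = 35.450
  H: 14 × 1.008 = 14.112
  N: 1 × 14.007 = 14.007
Sum: 10×12.011 + 1×35.450 + 14×1.008 + 1×14.007 = 183.679 → 183.68 g/mol.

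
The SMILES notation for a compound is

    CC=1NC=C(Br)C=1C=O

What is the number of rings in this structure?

1

In SMILES, each pair of matching ring-closure digits denotes one ring-closing bond; the number of such bonds equals the number of independent rings.
Ring-closure bonds here: 1.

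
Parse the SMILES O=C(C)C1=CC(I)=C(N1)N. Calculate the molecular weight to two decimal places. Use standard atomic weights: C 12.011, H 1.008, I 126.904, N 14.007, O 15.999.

First, the molecular formula is C6H7IN2O (counting implicit H from valence).
  C: 6 × 12.011 = 72.066
  H: 7 × 1.008 = 7.056
  I: 1 × 126.904 = 126.904
  N: 2 × 14.007 = 28.014
  O: 1 × 15.999 = 15.999
Sum: 6×12.011 + 7×1.008 + 1×126.904 + 2×14.007 + 1×15.999 = 250.039 → 250.04 g/mol.

250.04 g/mol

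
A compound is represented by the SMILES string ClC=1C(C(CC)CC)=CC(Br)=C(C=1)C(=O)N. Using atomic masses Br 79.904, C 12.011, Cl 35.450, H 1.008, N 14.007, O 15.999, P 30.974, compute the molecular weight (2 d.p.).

304.61 g/mol

First, the molecular formula is C12H15BrClNO (counting implicit H from valence).
  Br: 1 × 79.904 = 79.904
  C: 12 × 12.011 = 144.132
  Cl: 1 × 35.450 = 35.450
  H: 15 × 1.008 = 15.120
  N: 1 × 14.007 = 14.007
  O: 1 × 15.999 = 15.999
Sum: 1×79.904 + 12×12.011 + 1×35.450 + 15×1.008 + 1×14.007 + 1×15.999 = 304.612 → 304.61 g/mol.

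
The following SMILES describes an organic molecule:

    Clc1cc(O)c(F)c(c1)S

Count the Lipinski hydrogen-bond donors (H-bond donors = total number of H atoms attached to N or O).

1

Donors: find every N or O and count the H atoms it carries.
  atom 5 (O): bond orders sum to 1 → 1 H
Lipinski HBD = 1.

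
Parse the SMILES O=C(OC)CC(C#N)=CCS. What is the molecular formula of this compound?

C7H9NO2S

Walk through each heavy atom and fill implicit hydrogens from standard valence (C 4, N 3, O 2, S 2, halogen 1):
  atom 1: O, bond orders sum to 2 (valence 2) → 0 H
  atom 2: C, bond orders sum to 4 (valence 4) → 0 H
  atom 3: O, bond orders sum to 2 (valence 2) → 0 H
  atom 4: C, bond orders sum to 1 (valence 4) → 3 H
  atom 5: C, bond orders sum to 2 (valence 4) → 2 H
  atom 6: C, bond orders sum to 4 (valence 4) → 0 H
  atom 7: C, bond orders sum to 4 (valence 4) → 0 H
  atom 8: N, bond orders sum to 3 (valence 3) → 0 H
  atom 9: C, bond orders sum to 3 (valence 4) → 1 H
  atom 10: C, bond orders sum to 2 (valence 4) → 2 H
  atom 11: S, bond orders sum to 1 (valence 2) → 1 H
Totals → C:7, H:9, N:1, O:2, S:1.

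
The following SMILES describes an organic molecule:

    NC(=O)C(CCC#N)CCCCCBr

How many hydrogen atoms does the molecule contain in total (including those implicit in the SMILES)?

Walk through each heavy atom and fill implicit hydrogens from standard valence (C 4, N 3, O 2, S 2, halogen 1):
  atom 1: N, bond orders sum to 1 (valence 3) → 2 H
  atom 2: C, bond orders sum to 4 (valence 4) → 0 H
  atom 3: O, bond orders sum to 2 (valence 2) → 0 H
  atom 4: C, bond orders sum to 3 (valence 4) → 1 H
  atom 5: C, bond orders sum to 2 (valence 4) → 2 H
  atom 6: C, bond orders sum to 2 (valence 4) → 2 H
  atom 7: C, bond orders sum to 4 (valence 4) → 0 H
  atom 8: N, bond orders sum to 3 (valence 3) → 0 H
  atom 9: C, bond orders sum to 2 (valence 4) → 2 H
  atom 10: C, bond orders sum to 2 (valence 4) → 2 H
  atom 11: C, bond orders sum to 2 (valence 4) → 2 H
  atom 12: C, bond orders sum to 2 (valence 4) → 2 H
  atom 13: C, bond orders sum to 2 (valence 4) → 2 H
  atom 14: Br (halogen, monovalent) → 0 H
Total hydrogens: 17.

17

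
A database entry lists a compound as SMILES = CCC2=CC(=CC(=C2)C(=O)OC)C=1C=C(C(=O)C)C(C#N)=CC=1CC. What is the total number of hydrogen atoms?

Walk through each heavy atom and fill implicit hydrogens from standard valence (C 4, N 3, O 2, S 2, halogen 1):
  atom 1: C, bond orders sum to 1 (valence 4) → 3 H
  atom 2: C, bond orders sum to 2 (valence 4) → 2 H
  atom 3: C, bond orders sum to 4 (valence 4) → 0 H
  atom 4: C, bond orders sum to 3 (valence 4) → 1 H
  atom 5: C, bond orders sum to 4 (valence 4) → 0 H
  atom 6: C, bond orders sum to 3 (valence 4) → 1 H
  atom 7: C, bond orders sum to 4 (valence 4) → 0 H
  atom 8: C, bond orders sum to 3 (valence 4) → 1 H
  atom 9: C, bond orders sum to 4 (valence 4) → 0 H
  atom 10: O, bond orders sum to 2 (valence 2) → 0 H
  atom 11: O, bond orders sum to 2 (valence 2) → 0 H
  atom 12: C, bond orders sum to 1 (valence 4) → 3 H
  atom 13: C, bond orders sum to 4 (valence 4) → 0 H
  atom 14: C, bond orders sum to 3 (valence 4) → 1 H
  atom 15: C, bond orders sum to 4 (valence 4) → 0 H
  atom 16: C, bond orders sum to 4 (valence 4) → 0 H
  atom 17: O, bond orders sum to 2 (valence 2) → 0 H
  atom 18: C, bond orders sum to 1 (valence 4) → 3 H
  atom 19: C, bond orders sum to 4 (valence 4) → 0 H
  atom 20: C, bond orders sum to 4 (valence 4) → 0 H
  atom 21: N, bond orders sum to 3 (valence 3) → 0 H
  atom 22: C, bond orders sum to 3 (valence 4) → 1 H
  atom 23: C, bond orders sum to 4 (valence 4) → 0 H
  atom 24: C, bond orders sum to 2 (valence 4) → 2 H
  atom 25: C, bond orders sum to 1 (valence 4) → 3 H
Total hydrogens: 21.

21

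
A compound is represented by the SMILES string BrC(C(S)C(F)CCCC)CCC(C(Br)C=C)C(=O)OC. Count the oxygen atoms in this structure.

2

Scan the SMILES for O atoms (remember two-letter symbols like Cl and Br are single atoms).
Oxygen count: 2.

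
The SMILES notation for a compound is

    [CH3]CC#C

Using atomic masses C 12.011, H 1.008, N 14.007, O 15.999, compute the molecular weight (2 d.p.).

54.09 g/mol

First, the molecular formula is C4H6 (counting implicit H from valence).
  C: 4 × 12.011 = 48.044
  H: 6 × 1.008 = 6.048
Sum: 4×12.011 + 6×1.008 = 54.092 → 54.09 g/mol.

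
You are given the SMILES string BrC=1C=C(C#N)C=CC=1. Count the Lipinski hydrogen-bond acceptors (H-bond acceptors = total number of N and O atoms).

1

N atoms: 1; O atoms: 0.
Lipinski HBA = 1 + 0 = 1.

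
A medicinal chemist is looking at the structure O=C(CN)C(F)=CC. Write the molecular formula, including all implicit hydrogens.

C5H8FNO

Walk through each heavy atom and fill implicit hydrogens from standard valence (C 4, N 3, O 2, S 2, halogen 1):
  atom 1: O, bond orders sum to 2 (valence 2) → 0 H
  atom 2: C, bond orders sum to 4 (valence 4) → 0 H
  atom 3: C, bond orders sum to 2 (valence 4) → 2 H
  atom 4: N, bond orders sum to 1 (valence 3) → 2 H
  atom 5: C, bond orders sum to 4 (valence 4) → 0 H
  atom 6: F (halogen, monovalent) → 0 H
  atom 7: C, bond orders sum to 3 (valence 4) → 1 H
  atom 8: C, bond orders sum to 1 (valence 4) → 3 H
Totals → C:5, H:8, F:1, N:1, O:1.
In Hill order: C5H8FNO.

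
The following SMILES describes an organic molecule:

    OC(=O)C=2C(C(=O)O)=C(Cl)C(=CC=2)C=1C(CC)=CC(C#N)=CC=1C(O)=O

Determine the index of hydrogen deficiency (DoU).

13

Degree of unsaturation = (number of rings) + (number of π bonds).
Ring closures in the SMILES: 2.
π bonds: 9 double bonds (each 1 DoU), 1 triple bond (each 2 DoU) → 11 DoU from unsaturation.
Total DoU = 2 + 11 = 13.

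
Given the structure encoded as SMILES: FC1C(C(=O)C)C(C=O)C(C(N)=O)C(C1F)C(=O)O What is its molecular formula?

C11H13F2NO5

Walk through each heavy atom and fill implicit hydrogens from standard valence (C 4, N 3, O 2, S 2, halogen 1):
  atom 1: F (halogen, monovalent) → 0 H
  atom 2: C, bond orders sum to 3 (valence 4) → 1 H
  atom 3: C, bond orders sum to 3 (valence 4) → 1 H
  atom 4: C, bond orders sum to 4 (valence 4) → 0 H
  atom 5: O, bond orders sum to 2 (valence 2) → 0 H
  atom 6: C, bond orders sum to 1 (valence 4) → 3 H
  atom 7: C, bond orders sum to 3 (valence 4) → 1 H
  atom 8: C, bond orders sum to 3 (valence 4) → 1 H
  atom 9: O, bond orders sum to 2 (valence 2) → 0 H
  atom 10: C, bond orders sum to 3 (valence 4) → 1 H
  atom 11: C, bond orders sum to 4 (valence 4) → 0 H
  atom 12: N, bond orders sum to 1 (valence 3) → 2 H
  atom 13: O, bond orders sum to 2 (valence 2) → 0 H
  atom 14: C, bond orders sum to 3 (valence 4) → 1 H
  atom 15: C, bond orders sum to 3 (valence 4) → 1 H
  atom 16: F (halogen, monovalent) → 0 H
  atom 17: C, bond orders sum to 4 (valence 4) → 0 H
  atom 18: O, bond orders sum to 2 (valence 2) → 0 H
  atom 19: O, bond orders sum to 1 (valence 2) → 1 H
Totals → C:11, H:13, F:2, N:1, O:5.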